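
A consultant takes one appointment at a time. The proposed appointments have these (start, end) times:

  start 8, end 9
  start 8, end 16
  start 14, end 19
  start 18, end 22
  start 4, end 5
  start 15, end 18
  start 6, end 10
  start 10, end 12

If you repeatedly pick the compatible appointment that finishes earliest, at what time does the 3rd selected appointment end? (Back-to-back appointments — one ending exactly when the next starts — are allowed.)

12

Order by finish time; keep every interval that doesn't clash with the previous kept one.
By end time: (4,5), (8,9), (6,10), (10,12), (8,16), (15,18), (14,19), (18,22).
Pick (4,5); next start ≥ 5 → (8,9); next start ≥ 9 → (10,12); next start ≥ 12 → (15,18); next start ≥ 18 → (18,22).
Selected: (4,5) (8,9) (10,12) (15,18) (18,22)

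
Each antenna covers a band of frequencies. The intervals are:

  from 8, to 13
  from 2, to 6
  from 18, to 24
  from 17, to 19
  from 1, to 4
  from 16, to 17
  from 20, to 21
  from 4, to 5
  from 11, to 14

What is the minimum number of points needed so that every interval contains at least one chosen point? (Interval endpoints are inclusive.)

4

Process intervals by earliest right end; each time one isn't hit yet, stab at its right endpoint.
By right end: [1,4]  [4,5]  [2,6]  [8,13]  [11,14]  [16,17]  [17,19]  [20,21]  [18,24]
[1,4] uncovered → point at 4; [8,13] uncovered → point at 13; [16,17] uncovered → point at 17; [20,21] uncovered → point at 21.
Points: 4, 13, 17, 21 (4 total).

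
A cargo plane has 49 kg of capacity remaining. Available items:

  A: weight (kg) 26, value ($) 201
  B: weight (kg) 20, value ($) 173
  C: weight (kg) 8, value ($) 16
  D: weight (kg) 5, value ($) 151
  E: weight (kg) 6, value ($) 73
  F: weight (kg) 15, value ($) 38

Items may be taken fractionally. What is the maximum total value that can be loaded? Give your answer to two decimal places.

Ratios (sorted): D 30.20, E 12.17, B 8.65, A 7.73, F 2.53, C 2.00
take D (5 @ 151); take E (6 @ 73); take B (20 @ 173); take 18/26 of A → 139.15. Capacity used 49/49.
Total value = 536.15

536.15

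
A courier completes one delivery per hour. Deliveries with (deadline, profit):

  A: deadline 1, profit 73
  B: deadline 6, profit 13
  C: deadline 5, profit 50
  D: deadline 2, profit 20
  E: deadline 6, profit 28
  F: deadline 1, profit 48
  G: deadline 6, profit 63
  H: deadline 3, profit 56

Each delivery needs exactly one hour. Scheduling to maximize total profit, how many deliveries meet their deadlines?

6

Take jobs in profit order; each goes to the latest open slot no later than its deadline.
Profit order: A=73 G=63 H=56 C=50 F=48 E=28 D=20 B=13
Assign: A→slot 1, G→slot 6, H→slot 3, C→slot 5, F skipped, E→slot 4, D→slot 2, B skipped.
Slots: [1:A] [2:D] [3:H] [4:E] [5:C] [6:G]
6 of 8 scheduled.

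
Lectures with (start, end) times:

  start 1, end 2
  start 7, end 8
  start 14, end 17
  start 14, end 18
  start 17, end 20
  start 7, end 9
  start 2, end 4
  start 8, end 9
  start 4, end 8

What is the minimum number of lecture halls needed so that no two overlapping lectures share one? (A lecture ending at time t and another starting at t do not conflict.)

3

Events (time:±→running): 1:+→1 2:-→0 2:+→1 4:-→0 4:+→1 7:+→2 7:+→3 … peak 3.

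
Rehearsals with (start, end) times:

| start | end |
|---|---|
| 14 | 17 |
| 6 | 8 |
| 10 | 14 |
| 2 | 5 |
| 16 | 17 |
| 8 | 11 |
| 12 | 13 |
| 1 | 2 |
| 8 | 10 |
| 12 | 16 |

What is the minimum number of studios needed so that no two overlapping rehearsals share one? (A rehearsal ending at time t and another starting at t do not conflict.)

3

Events (time:±→running): 1:+→1 2:-→0 2:+→1 5:-→0 6:+→1 8:-→0 8:+→1 8:+→2 10:-→1 10:+→2 11:-→1 12:+→2 12:+→3 … peak 3.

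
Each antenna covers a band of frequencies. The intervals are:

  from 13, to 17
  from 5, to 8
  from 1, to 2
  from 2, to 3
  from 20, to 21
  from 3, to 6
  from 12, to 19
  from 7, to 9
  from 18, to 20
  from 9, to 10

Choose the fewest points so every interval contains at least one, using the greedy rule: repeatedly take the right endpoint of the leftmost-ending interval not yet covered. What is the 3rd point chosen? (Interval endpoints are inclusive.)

Sort by right endpoint; whenever an interval is uncovered, place a point at its right end.
Sorted: [1,2] [2,3] [3,6] [5,8] [7,9] [9,10] [13,17] [12,19] [18,20] [20,21]
{[1,2],[2,3]} hit by 2; {[3,6],[5,8]} hit by 6; {[7,9],[9,10]} hit by 9; {[13,17],[12,19]} hit by 17; {[18,20],[20,21]} hit by 20.
Points: 2, 6, 9, 17, 20 (5 total).

9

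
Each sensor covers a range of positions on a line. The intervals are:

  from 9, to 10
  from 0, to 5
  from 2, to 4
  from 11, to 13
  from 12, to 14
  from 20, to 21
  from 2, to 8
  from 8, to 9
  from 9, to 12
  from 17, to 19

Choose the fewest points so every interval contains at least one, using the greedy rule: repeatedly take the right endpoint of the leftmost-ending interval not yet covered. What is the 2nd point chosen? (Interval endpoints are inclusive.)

By right end: [2,4]  [0,5]  [2,8]  [8,9]  [9,10]  [9,12]  [11,13]  [12,14]  [17,19]  [20,21]
[2,4] uncovered → point at 4; [8,9] uncovered → point at 9; [11,13] uncovered → point at 13; [17,19] uncovered → point at 19; [20,21] uncovered → point at 21.
Points: 4, 9, 13, 19, 21 (5 total).

9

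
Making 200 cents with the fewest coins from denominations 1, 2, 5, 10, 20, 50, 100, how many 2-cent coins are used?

0

Greedy: take as many of the largest coin as possible, then repeat with the remainder.
200 − 2×100→0
Count of 2: 0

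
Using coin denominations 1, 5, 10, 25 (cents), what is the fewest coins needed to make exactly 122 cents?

8

Greedy: take as many of the largest coin as possible, then repeat with the remainder.
122 − 4×25→22 − 2×10→2 − 2×1→0
Total coins = 4 + 2 + 2 = 8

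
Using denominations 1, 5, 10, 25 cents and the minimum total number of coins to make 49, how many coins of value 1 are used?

49 − 1×25→24 − 2×10→4 − 4×1→0
Count of 1: 4

4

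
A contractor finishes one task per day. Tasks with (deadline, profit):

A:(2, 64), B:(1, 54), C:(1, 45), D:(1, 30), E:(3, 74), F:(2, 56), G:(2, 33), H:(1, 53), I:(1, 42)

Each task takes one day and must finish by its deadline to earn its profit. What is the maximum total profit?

194

Take jobs in profit order; each goes to the latest open slot no later than its deadline.
By profit: E(d3,74), A(d2,64), F(d2,56), B(d1,54), H(d1,53), C(d1,45), I(d1,42), G(d2,33), D(d1,30)
E→slot 3; A→slot 2; F→slot 1; B skipped; H skipped; C skipped; I skipped; G skipped; D skipped.
Profit = 56 + 64 + 74 = 194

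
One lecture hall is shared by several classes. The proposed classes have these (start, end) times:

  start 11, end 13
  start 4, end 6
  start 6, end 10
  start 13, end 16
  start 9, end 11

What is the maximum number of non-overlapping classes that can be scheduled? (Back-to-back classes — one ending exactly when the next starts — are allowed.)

Greedy by earliest finish: after sorting by end time, pick each interval compatible with the last pick.
Sorted by end: (4,6)  (6,10)  (9,11)  (11,13)  (13,16)
take (4,6); take (6,10); take (11,13); take (13,16).
Selected 4 classes.

4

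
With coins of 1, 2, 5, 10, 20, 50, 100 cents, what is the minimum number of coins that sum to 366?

Greedy: take as many of the largest coin as possible, then repeat with the remainder.
366 − 3×100→66 − 1×50→16 − 1×10→6 − 1×5→1 − 1×1→0
Total coins = 3 + 1 + 1 + 1 + 1 = 7

7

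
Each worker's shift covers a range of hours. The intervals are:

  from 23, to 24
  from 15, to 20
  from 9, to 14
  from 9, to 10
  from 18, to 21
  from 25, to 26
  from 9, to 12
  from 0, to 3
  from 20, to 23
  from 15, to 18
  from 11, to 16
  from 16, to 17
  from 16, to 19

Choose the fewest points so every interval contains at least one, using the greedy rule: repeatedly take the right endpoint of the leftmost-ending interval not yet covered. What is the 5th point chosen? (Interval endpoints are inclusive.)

24

Sort by right endpoint; whenever an interval is uncovered, place a point at its right end.
By right end: [0,3]  [9,10]  [9,12]  [9,14]  [11,16]  [16,17]  [15,18]  [16,19]  [15,20]  [18,21]  [20,23]  [23,24]  [25,26]
[0,3] uncovered → point at 3; [9,10] uncovered → point at 10; [11,16] uncovered → point at 16; [18,21] uncovered → point at 21; [23,24] uncovered → point at 24; [25,26] uncovered → point at 26.
Points: 3, 10, 16, 21, 24, 26 (6 total).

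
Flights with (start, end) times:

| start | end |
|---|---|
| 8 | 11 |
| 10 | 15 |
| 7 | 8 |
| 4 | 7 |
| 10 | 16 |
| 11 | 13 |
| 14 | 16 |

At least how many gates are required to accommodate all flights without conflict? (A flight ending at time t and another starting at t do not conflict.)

3

The answer is the maximum number of intervals overlapping at any instant.
starts: [4, 7, 8, 10, 10, 11, 14]
ends:   [7, 8, 11, 13, 15, 16, 16]
s4→1 e7→0 s7→1 e8→0 s8→1 s10→2 s10→3  — peak 3.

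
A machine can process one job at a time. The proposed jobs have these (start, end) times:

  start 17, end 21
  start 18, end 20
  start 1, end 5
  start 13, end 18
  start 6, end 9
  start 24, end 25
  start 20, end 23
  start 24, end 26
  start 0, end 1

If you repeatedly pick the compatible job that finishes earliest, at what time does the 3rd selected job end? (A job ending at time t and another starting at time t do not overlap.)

Sort by end time and greedily take each interval whose start is ≥ the last chosen end.
Sorted by end: (0,1)  (1,5)  (6,9)  (13,18)  (18,20)  (17,21)  (20,23)  (24,25)  (24,26)
take (0,1); take (1,5); take (6,9); take (13,18); take (18,20); take (20,23); take (24,25).
Selected: (0,1) (1,5) (6,9) (13,18) (18,20) (20,23) (24,25)

9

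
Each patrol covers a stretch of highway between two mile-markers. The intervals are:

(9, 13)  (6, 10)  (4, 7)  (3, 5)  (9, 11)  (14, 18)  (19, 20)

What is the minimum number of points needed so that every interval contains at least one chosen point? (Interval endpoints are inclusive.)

4

Sorted: [3,5] [4,7] [6,10] [9,11] [9,13] [14,18] [19,20]
{[3,5],[4,7]} hit by 5; {[6,10],[9,11],[9,13]} hit by 10; {[14,18]} hit by 18; {[19,20]} hit by 20.
Points: 5, 10, 18, 20 (4 total).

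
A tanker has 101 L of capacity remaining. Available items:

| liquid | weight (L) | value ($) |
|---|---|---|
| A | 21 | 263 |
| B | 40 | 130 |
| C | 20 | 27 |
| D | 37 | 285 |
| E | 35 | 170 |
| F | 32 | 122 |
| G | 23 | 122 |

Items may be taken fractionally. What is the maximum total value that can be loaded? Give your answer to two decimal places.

Order: A (263/21=12.52) > D (285/37=7.70) > G (122/23=5.30) > E (170/35=4.86) > F (122/32=3.81) > B (130/40=3.25) > C (27/20=1.35)
Fill: take A (21 @ 263) → take D (37 @ 285) → take G (23 @ 122) → take 20/35 of E → 97.14; 101/101 used.
Total value = 767.14

767.14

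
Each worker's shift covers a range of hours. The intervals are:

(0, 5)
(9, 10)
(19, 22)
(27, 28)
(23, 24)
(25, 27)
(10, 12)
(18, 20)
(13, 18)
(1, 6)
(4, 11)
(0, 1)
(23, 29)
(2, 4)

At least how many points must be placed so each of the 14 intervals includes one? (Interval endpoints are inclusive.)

7

Sort by right endpoint; whenever an interval is uncovered, place a point at its right end.
By right end: [0,1]  [2,4]  [0,5]  [1,6]  [9,10]  [4,11]  [10,12]  [13,18]  [18,20]  [19,22]  [23,24]  [25,27]  [27,28]  [23,29]
[0,1] uncovered → point at 1; [2,4] uncovered → point at 4; [9,10] uncovered → point at 10; [13,18] uncovered → point at 18; [19,22] uncovered → point at 22; [23,24] uncovered → point at 24; [25,27] uncovered → point at 27.
Points: 1, 4, 10, 18, 22, 24, 27 (7 total).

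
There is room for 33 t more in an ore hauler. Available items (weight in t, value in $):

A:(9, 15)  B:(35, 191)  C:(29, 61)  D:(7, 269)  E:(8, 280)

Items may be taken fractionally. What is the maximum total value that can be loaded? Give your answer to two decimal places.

647.23

Greedy by value/weight ratio, highest first.
Order: D (269/7=38.43) > E (280/8=35.00) > B (191/35=5.46) > C (61/29=2.10) > A (15/9=1.67)
Fill: take D (7 @ 269) → take E (8 @ 280) → take 18/35 of B → 98.23; 33/33 used.
Total value = 647.23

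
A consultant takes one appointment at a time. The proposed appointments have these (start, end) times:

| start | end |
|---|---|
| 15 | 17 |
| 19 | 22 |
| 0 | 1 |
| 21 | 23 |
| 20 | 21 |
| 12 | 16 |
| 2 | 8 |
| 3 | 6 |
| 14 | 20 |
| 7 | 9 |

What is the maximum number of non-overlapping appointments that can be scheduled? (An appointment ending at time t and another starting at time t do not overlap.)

Sort by end time and greedily take each interval whose start is ≥ the last chosen end.
Sorted by end: (0,1)  (3,6)  (2,8)  (7,9)  (12,16)  (15,17)  (14,20)  (20,21)  (19,22)  (21,23)
take (0,1); take (3,6); skip (2,8); take (7,9); take (12,16); skip (15,17); take (20,21); skip (19,22); take (21,23).
Selected 6 appointments.

6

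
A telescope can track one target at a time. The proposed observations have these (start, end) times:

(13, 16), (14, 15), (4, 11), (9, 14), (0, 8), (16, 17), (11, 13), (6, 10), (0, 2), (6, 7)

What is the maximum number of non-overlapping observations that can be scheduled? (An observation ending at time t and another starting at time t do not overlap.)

Sorted by end: (0,2)  (6,7)  (0,8)  (6,10)  (4,11)  (11,13)  (9,14)  (14,15)  (13,16)  (16,17)
take (0,2); take (6,7); take (11,13); take (14,15); skip (13,16); take (16,17).
Selected 5 observations.

5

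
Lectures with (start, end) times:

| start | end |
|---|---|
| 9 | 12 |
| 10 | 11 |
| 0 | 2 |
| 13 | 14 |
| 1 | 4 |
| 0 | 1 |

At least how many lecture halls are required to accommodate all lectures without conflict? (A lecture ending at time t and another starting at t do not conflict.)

Count concurrent intervals with a sweep; the peak is the room count.
starts: [0, 0, 1, 9, 10, 13]
ends:   [1, 2, 4, 11, 12, 14]
s0→1 s0→2  — peak 2.

2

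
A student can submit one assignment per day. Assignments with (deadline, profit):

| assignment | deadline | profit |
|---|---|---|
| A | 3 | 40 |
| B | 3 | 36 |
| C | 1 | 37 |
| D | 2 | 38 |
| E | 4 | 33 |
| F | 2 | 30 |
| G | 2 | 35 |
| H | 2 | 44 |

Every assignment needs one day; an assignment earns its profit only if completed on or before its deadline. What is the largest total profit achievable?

Take jobs in profit order; each goes to the latest open slot no later than its deadline.
By profit: H(d2,44), A(d3,40), D(d2,38), C(d1,37), B(d3,36), G(d2,35), E(d4,33), F(d2,30)
H→slot 2; A→slot 3; D→slot 1; C skipped; B skipped; G skipped; E→slot 4; F skipped.
Profit = 38 + 44 + 40 + 33 = 155

155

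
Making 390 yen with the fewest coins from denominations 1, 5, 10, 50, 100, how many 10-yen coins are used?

4

390 = 3×100 + 1×50 + 4×10
Count of 10: 4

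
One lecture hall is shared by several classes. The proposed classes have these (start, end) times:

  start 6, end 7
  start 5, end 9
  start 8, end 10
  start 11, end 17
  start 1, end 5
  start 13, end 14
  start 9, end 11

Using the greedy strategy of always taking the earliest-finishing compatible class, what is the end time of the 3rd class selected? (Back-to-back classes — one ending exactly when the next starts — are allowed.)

10

Sorted by end: (1,5)  (6,7)  (5,9)  (8,10)  (9,11)  (13,14)  (11,17)
take (1,5); take (6,7); skip (5,9); take (8,10); take (13,14).
Selected: (1,5) (6,7) (8,10) (13,14)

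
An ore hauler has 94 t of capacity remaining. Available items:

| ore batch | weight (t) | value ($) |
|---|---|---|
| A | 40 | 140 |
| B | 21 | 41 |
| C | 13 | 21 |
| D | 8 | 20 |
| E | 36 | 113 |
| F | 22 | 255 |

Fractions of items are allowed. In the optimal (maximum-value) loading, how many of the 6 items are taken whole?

2

Sort by value per unit weight and fill in that order.
Order: F (255/22=11.59) > A (140/40=3.50) > E (113/36=3.14) > D (20/8=2.50) > B (41/21=1.95) > C (21/13=1.62)
Fill: take F (22 @ 255) → take A (40 @ 140) → take 32/36 of E → 100.44; 94/94 used.
2 item(s) taken whole; one partial (take 32/36 of E).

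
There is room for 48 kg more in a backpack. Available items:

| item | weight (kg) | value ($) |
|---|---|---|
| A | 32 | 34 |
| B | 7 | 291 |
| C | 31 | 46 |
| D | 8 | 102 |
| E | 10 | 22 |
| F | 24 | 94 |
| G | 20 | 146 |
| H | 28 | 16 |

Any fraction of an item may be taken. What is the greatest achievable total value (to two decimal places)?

Greedy by value/weight ratio, highest first.
Order: B (291/7=41.57) > D (102/8=12.75) > G (146/20=7.30) > F (94/24=3.92) > E (22/10=2.20) > C (46/31=1.48) > A (34/32=1.06) > H (16/28=0.57)
Fill: take B (7 @ 291) → take D (8 @ 102) → take G (20 @ 146) → take 13/24 of F → 50.92; 48/48 used.
Total value = 589.92

589.92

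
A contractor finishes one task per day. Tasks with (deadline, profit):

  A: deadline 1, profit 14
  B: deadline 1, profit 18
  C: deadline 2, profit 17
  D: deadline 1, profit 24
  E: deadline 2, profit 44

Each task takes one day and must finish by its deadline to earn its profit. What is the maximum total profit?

By profit: E(d2,44), D(d1,24), B(d1,18), C(d2,17), A(d1,14)
E→slot 2; D→slot 1; B skipped; C skipped; A skipped.
Profit = 24 + 44 = 68

68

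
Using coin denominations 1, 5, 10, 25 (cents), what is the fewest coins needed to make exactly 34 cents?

34 = 1×25 + 1×5 + 4×1
Total coins = 1 + 1 + 4 = 6

6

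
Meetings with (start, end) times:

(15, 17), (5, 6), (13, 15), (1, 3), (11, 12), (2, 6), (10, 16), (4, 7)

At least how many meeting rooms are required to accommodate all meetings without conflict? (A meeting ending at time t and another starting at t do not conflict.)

starts: [1, 2, 4, 5, 10, 11, 13, 15]
ends:   [3, 6, 6, 7, 12, 15, 16, 17]
s1→1 s2→2 e3→1 s4→2 s5→3  — peak 3.

3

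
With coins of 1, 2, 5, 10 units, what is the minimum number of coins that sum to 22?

Greedy: take as many of the largest coin as possible, then repeat with the remainder.
22 = 2×10 + 1×2
Total coins = 2 + 1 = 3

3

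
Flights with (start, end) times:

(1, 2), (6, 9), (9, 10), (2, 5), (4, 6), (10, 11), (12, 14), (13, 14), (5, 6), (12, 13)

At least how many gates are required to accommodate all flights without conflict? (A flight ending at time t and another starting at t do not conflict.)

2

Events (time:±→running): 1:+→1 2:-→0 2:+→1 4:+→2 … peak 2.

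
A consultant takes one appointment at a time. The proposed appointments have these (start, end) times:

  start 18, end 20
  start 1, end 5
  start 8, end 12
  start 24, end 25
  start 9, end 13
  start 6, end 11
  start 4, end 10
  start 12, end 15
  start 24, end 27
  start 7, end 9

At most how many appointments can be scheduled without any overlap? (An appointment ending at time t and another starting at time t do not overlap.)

Sort by end time and greedily take each interval whose start is ≥ the last chosen end.
Sorted by end: (1,5)  (7,9)  (4,10)  (6,11)  (8,12)  (9,13)  (12,15)  (18,20)  (24,25)  (24,27)
take (1,5); take (7,9); skip (4,10); skip (6,11); skip (8,12); take (9,13); skip (12,15); take (18,20); take (24,25).
Selected 5 appointments.

5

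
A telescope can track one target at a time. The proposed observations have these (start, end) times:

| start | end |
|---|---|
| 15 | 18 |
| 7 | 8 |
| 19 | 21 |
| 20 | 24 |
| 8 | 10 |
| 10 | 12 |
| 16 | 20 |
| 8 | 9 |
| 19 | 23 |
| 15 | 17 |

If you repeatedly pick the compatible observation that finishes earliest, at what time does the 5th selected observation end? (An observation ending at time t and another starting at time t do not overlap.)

Sorted by end: (7,8)  (8,9)  (8,10)  (10,12)  (15,17)  (15,18)  (16,20)  (19,21)  (19,23)  (20,24)
take (7,8); take (8,9); take (10,12); take (15,17); take (19,21); skip (19,23).
Selected: (7,8) (8,9) (10,12) (15,17) (19,21)

21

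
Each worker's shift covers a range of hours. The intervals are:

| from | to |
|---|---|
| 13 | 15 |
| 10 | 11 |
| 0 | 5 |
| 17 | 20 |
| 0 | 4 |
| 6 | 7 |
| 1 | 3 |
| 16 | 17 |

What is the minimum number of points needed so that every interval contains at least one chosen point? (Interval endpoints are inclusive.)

5

By right end: [1,3]  [0,4]  [0,5]  [6,7]  [10,11]  [13,15]  [16,17]  [17,20]
[1,3] uncovered → point at 3; [6,7] uncovered → point at 7; [10,11] uncovered → point at 11; [13,15] uncovered → point at 15; [16,17] uncovered → point at 17.
Points: 3, 7, 11, 15, 17 (5 total).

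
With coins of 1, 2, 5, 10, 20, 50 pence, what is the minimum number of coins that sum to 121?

Greedy: take as many of the largest coin as possible, then repeat with the remainder.
121 − 2×50→21 − 1×20→1 − 1×1→0
Total coins = 2 + 1 + 1 = 4

4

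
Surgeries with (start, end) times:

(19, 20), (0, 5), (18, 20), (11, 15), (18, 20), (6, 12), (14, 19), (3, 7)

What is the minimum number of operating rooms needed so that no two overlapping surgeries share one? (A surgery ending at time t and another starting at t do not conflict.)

3

starts: [0, 3, 6, 11, 14, 18, 18, 19]
ends:   [5, 7, 12, 15, 19, 20, 20, 20]
s0→1 s3→2 e5→1 s6→2 e7→1 s11→2 e12→1 s14→2 e15→1 s18→2 s18→3  — peak 3.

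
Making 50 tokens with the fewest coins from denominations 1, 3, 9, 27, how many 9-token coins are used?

50 = 1×27 + 2×9 + 1×3 + 2×1
Count of 9: 2

2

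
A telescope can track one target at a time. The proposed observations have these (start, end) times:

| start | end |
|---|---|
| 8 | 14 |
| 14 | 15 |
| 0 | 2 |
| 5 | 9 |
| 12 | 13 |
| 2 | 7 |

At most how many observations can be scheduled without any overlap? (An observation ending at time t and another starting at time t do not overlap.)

Greedy by earliest finish: after sorting by end time, pick each interval compatible with the last pick.
By end time: (0,2), (2,7), (5,9), (12,13), (8,14), (14,15).
Pick (0,2); next start ≥ 2 → (2,7); next start ≥ 7 → (12,13); next start ≥ 13 → (14,15).
Selected 4 observations.

4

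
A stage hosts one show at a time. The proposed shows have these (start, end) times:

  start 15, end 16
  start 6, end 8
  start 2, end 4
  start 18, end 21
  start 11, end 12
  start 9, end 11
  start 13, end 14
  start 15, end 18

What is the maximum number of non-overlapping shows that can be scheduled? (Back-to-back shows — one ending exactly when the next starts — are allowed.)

7

Order by finish time; keep every interval that doesn't clash with the previous kept one.
By end time: (2,4), (6,8), (9,11), (11,12), (13,14), (15,16), (15,18), (18,21).
Pick (2,4); next start ≥ 4 → (6,8); next start ≥ 8 → (9,11); next start ≥ 11 → (11,12); next start ≥ 12 → (13,14); next start ≥ 14 → (15,16); next start ≥ 16 → (18,21).
Selected 7 shows.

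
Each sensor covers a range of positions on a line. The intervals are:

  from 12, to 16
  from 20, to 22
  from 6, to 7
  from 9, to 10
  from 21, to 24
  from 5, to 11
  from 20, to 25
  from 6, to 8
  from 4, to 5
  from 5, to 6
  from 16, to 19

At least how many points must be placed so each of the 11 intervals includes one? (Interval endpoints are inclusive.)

5

By right end: [4,5]  [5,6]  [6,7]  [6,8]  [9,10]  [5,11]  [12,16]  [16,19]  [20,22]  [21,24]  [20,25]
[4,5] uncovered → point at 5; [6,7] uncovered → point at 7; [9,10] uncovered → point at 10; [12,16] uncovered → point at 16; [20,22] uncovered → point at 22.
Points: 5, 7, 10, 16, 22 (5 total).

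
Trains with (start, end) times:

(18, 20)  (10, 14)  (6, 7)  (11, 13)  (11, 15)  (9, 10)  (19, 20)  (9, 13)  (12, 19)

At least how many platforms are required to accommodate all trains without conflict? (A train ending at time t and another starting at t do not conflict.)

Count concurrent intervals with a sweep; the peak is the room count.
Events (time:±→running): 6:+→1 7:-→0 9:+→1 9:+→2 10:-→1 10:+→2 11:+→3 11:+→4 12:+→5 … peak 5.

5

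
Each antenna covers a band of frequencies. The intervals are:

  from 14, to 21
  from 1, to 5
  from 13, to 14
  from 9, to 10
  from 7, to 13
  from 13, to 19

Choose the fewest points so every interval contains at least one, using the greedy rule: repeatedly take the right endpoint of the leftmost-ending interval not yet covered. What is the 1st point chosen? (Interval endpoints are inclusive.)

5

Sort by right endpoint; whenever an interval is uncovered, place a point at its right end.
Sorted: [1,5] [9,10] [7,13] [13,14] [13,19] [14,21]
{[1,5]} hit by 5; {[9,10],[7,13]} hit by 10; {[13,14],[13,19],[14,21]} hit by 14.
Points: 5, 10, 14 (3 total).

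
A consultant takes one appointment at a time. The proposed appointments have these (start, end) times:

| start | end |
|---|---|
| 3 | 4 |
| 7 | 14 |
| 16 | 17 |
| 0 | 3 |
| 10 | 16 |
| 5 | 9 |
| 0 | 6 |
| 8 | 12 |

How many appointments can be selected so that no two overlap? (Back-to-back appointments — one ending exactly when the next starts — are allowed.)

5

Greedy by earliest finish: after sorting by end time, pick each interval compatible with the last pick.
Sorted by end: (0,3)  (3,4)  (0,6)  (5,9)  (8,12)  (7,14)  (10,16)  (16,17)
take (0,3); take (3,4); take (5,9); skip (8,12); take (10,16); take (16,17).
Selected 5 appointments.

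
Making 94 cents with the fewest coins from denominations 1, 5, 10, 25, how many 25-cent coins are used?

3

Use the largest denomination that fits, subtract, and repeat.
94 = 3×25 + 1×10 + 1×5 + 4×1
Count of 25: 3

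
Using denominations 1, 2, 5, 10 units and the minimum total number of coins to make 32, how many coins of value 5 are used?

Greedy: take as many of the largest coin as possible, then repeat with the remainder.
32 − 3×10→2 − 1×2→0
Count of 5: 0

0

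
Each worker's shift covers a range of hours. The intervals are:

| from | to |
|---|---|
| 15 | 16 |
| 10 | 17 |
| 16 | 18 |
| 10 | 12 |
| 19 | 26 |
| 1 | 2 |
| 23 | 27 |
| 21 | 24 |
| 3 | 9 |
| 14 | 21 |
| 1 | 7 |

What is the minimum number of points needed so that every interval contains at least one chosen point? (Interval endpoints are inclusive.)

Process intervals by earliest right end; each time one isn't hit yet, stab at its right endpoint.
Sorted: [1,2] [1,7] [3,9] [10,12] [15,16] [10,17] [16,18] [14,21] [21,24] [19,26] [23,27]
{[1,2],[1,7]} hit by 2; {[3,9]} hit by 9; {[10,12]} hit by 12; {[15,16],[10,17],[16,18],[14,21]} hit by 16; {[21,24],[19,26],[23,27]} hit by 24.
Points: 2, 9, 12, 16, 24 (5 total).

5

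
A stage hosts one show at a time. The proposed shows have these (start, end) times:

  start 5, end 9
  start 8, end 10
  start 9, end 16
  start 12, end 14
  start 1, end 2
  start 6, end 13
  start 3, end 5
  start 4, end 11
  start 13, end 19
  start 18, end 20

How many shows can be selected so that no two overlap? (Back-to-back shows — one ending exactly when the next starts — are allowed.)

5

Greedy by earliest finish: after sorting by end time, pick each interval compatible with the last pick.
Sorted by end: (1,2)  (3,5)  (5,9)  (8,10)  (4,11)  (6,13)  (12,14)  (9,16)  (13,19)  (18,20)
take (1,2); take (3,5); take (5,9); skip (4,11); skip (6,13); take (12,14); take (18,20).
Selected 5 shows.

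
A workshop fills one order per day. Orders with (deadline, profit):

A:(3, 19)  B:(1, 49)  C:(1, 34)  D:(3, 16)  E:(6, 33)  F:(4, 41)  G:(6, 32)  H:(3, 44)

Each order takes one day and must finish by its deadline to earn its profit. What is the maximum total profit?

218

Take jobs in profit order; each goes to the latest open slot no later than its deadline.
By profit: B(d1,49), H(d3,44), F(d4,41), C(d1,34), E(d6,33), G(d6,32), A(d3,19), D(d3,16)
B→slot 1; H→slot 3; F→slot 4; C skipped; E→slot 6; G→slot 5; A→slot 2; D skipped.
Profit = 49 + 19 + 44 + 41 + 32 + 33 = 218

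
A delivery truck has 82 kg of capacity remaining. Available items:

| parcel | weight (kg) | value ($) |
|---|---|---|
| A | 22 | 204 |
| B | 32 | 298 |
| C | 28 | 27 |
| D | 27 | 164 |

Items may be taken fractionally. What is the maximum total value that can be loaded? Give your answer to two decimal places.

666.96

Greedy by value/weight ratio, highest first.
Order: B (298/32=9.31) > A (204/22=9.27) > D (164/27=6.07) > C (27/28=0.96)
Fill: take B (32 @ 298) → take A (22 @ 204) → take D (27 @ 164) → take 1/28 of C → 0.96; 82/82 used.
Total value = 666.96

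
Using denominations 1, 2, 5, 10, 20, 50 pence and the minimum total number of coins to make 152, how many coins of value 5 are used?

0

152 = 3×50 + 1×2
Count of 5: 0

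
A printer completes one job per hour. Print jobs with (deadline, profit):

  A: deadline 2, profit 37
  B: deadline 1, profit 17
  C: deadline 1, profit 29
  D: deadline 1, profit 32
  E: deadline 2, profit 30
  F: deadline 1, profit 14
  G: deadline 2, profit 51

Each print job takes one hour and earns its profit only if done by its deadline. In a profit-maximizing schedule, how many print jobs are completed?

Sort by profit descending; place each in the latest free slot ≤ its deadline.
By profit: G(d2,51), A(d2,37), D(d1,32), E(d2,30), C(d1,29), B(d1,17), F(d1,14)
G→slot 2; A→slot 1; D skipped; E skipped; C skipped; B skipped; F skipped.
2 of 7 scheduled.

2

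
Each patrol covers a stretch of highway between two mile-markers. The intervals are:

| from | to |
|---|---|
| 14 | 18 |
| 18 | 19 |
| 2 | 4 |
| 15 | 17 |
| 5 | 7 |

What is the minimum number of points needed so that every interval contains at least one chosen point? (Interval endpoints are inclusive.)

Process intervals by earliest right end; each time one isn't hit yet, stab at its right endpoint.
By right end: [2,4]  [5,7]  [15,17]  [14,18]  [18,19]
[2,4] uncovered → point at 4; [5,7] uncovered → point at 7; [15,17] uncovered → point at 17; [18,19] uncovered → point at 19.
Points: 4, 7, 17, 19 (4 total).

4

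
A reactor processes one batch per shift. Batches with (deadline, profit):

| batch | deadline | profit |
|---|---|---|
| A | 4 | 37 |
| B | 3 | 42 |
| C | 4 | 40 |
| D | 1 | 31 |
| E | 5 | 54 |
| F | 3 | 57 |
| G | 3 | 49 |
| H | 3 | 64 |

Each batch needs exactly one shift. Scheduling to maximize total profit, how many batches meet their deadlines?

By profit: H(d3,64), F(d3,57), E(d5,54), G(d3,49), B(d3,42), C(d4,40), A(d4,37), D(d1,31)
H→slot 3; F→slot 2; E→slot 5; G→slot 1; B skipped; C→slot 4; A skipped; D skipped.
5 of 8 scheduled.

5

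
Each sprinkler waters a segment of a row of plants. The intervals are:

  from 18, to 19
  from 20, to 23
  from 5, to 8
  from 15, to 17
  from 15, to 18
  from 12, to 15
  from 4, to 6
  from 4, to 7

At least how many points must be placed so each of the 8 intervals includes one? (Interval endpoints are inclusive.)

4

Sorted: [4,6] [4,7] [5,8] [12,15] [15,17] [15,18] [18,19] [20,23]
{[4,6],[4,7],[5,8]} hit by 6; {[12,15],[15,17],[15,18]} hit by 15; {[18,19]} hit by 19; {[20,23]} hit by 23.
Points: 6, 15, 19, 23 (4 total).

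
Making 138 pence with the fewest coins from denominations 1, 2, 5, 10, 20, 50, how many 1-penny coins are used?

138 = 2×50 + 1×20 + 1×10 + 1×5 + 1×2 + 1×1
Count of 1: 1

1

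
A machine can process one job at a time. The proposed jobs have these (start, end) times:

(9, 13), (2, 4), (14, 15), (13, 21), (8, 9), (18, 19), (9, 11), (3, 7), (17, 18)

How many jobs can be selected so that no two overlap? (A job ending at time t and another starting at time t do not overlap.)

Greedy by earliest finish: after sorting by end time, pick each interval compatible with the last pick.
By end time: (2,4), (3,7), (8,9), (9,11), (9,13), (14,15), (17,18), (18,19), (13,21).
Pick (2,4); next start ≥ 4 → (8,9); next start ≥ 9 → (9,11); next start ≥ 11 → (14,15); next start ≥ 15 → (17,18); next start ≥ 18 → (18,19).
Selected 6 jobs.

6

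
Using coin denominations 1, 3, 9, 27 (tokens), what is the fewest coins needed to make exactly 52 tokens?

6

Use the largest denomination that fits, subtract, and repeat.
52 = 1×27 + 2×9 + 2×3 + 1×1
Total coins = 1 + 2 + 2 + 1 = 6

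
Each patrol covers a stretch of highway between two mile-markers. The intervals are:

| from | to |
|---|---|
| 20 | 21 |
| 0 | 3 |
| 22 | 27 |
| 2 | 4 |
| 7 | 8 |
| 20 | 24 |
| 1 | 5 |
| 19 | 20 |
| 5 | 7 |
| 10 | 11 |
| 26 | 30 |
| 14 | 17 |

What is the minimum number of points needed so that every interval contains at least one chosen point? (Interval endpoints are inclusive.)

6

Process intervals by earliest right end; each time one isn't hit yet, stab at its right endpoint.
Sorted: [0,3] [2,4] [1,5] [5,7] [7,8] [10,11] [14,17] [19,20] [20,21] [20,24] [22,27] [26,30]
{[0,3],[2,4],[1,5]} hit by 3; {[5,7],[7,8]} hit by 7; {[10,11]} hit by 11; {[14,17]} hit by 17; {[19,20],[20,21],[20,24]} hit by 20; {[22,27],[26,30]} hit by 27.
Points: 3, 7, 11, 17, 20, 27 (6 total).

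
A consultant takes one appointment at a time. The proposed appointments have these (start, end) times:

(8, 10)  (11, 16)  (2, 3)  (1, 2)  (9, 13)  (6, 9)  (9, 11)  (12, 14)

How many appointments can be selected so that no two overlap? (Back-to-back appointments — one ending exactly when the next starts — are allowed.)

5

By end time: (1,2), (2,3), (6,9), (8,10), (9,11), (9,13), (12,14), (11,16).
Pick (1,2); next start ≥ 2 → (2,3); next start ≥ 3 → (6,9); next start ≥ 9 → (9,11); next start ≥ 11 → (12,14).
Selected 5 appointments.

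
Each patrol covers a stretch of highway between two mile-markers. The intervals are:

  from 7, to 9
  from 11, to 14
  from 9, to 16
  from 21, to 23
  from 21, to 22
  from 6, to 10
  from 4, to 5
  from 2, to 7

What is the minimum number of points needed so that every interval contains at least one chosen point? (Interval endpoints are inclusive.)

4

Process intervals by earliest right end; each time one isn't hit yet, stab at its right endpoint.
By right end: [4,5]  [2,7]  [7,9]  [6,10]  [11,14]  [9,16]  [21,22]  [21,23]
[4,5] uncovered → point at 5; [7,9] uncovered → point at 9; [11,14] uncovered → point at 14; [21,22] uncovered → point at 22.
Points: 5, 9, 14, 22 (4 total).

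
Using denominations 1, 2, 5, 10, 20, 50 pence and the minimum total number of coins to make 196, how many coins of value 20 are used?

Greedy: take as many of the largest coin as possible, then repeat with the remainder.
196 = 3×50 + 2×20 + 1×5 + 1×1
Count of 20: 2

2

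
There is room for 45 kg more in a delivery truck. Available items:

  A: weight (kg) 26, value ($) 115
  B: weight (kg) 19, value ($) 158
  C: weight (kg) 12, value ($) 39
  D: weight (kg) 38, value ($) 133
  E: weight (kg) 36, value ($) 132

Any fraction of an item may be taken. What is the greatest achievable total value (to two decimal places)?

Greedy by value/weight ratio, highest first.
Ratios (sorted): B 8.32, A 4.42, E 3.67, D 3.50, C 3.25
take B (19 @ 158); take A (26 @ 115). Capacity used 45/45.
Total value = 273.00

273.00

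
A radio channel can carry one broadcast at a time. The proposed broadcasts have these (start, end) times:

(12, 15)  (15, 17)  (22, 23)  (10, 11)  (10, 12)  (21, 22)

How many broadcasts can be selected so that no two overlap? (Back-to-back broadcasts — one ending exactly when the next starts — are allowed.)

5

Greedy by earliest finish: after sorting by end time, pick each interval compatible with the last pick.
By end time: (10,11), (10,12), (12,15), (15,17), (21,22), (22,23).
Pick (10,11); next start ≥ 11 → (12,15); next start ≥ 15 → (15,17); next start ≥ 17 → (21,22); next start ≥ 22 → (22,23).
Selected 5 broadcasts.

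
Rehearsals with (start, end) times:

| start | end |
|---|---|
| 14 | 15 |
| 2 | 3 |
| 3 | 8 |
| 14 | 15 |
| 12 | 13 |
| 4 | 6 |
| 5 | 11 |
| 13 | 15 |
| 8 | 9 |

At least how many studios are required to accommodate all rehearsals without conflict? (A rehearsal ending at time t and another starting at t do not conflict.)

The answer is the maximum number of intervals overlapping at any instant.
Events (time:±→running): 2:+→1 3:-→0 3:+→1 4:+→2 5:+→3 … peak 3.

3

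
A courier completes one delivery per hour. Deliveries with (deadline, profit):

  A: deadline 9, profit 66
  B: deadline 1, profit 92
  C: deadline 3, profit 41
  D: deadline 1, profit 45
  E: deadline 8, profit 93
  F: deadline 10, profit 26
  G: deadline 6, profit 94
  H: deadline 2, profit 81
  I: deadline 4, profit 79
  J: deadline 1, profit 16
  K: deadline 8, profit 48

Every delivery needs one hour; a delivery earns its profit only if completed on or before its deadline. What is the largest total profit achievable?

Take jobs in profit order; each goes to the latest open slot no later than its deadline.
By profit: G(d6,94), E(d8,93), B(d1,92), H(d2,81), I(d4,79), A(d9,66), K(d8,48), D(d1,45), C(d3,41), F(d10,26), J(d1,16)
G→slot 6; E→slot 8; B→slot 1; H→slot 2; I→slot 4; A→slot 9; K→slot 7; D skipped; C→slot 3; F→slot 10; J skipped.
Profit = 92 + 81 + 41 + 79 + 94 + 48 + 93 + 66 + 26 = 620

620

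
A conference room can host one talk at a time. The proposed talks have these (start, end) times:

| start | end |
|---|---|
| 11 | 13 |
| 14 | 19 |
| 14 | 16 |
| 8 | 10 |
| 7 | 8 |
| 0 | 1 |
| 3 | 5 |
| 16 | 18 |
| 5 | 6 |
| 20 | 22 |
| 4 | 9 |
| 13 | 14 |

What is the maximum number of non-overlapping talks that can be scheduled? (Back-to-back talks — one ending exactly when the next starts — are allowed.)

10

Sort by end time and greedily take each interval whose start is ≥ the last chosen end.
Sorted by end: (0,1)  (3,5)  (5,6)  (7,8)  (4,9)  (8,10)  (11,13)  (13,14)  (14,16)  (16,18)  (14,19)  (20,22)
take (0,1); take (3,5); take (5,6); take (7,8); take (8,10); take (11,13); take (13,14); take (14,16); take (16,18); skip (14,19); take (20,22).
Selected 10 talks.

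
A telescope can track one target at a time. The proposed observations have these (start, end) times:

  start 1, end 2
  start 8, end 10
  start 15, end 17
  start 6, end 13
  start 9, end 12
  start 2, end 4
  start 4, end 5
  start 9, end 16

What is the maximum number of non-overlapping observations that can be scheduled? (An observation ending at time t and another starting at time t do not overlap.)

5

Greedy by earliest finish: after sorting by end time, pick each interval compatible with the last pick.
By end time: (1,2), (2,4), (4,5), (8,10), (9,12), (6,13), (9,16), (15,17).
Pick (1,2); next start ≥ 2 → (2,4); next start ≥ 4 → (4,5); next start ≥ 5 → (8,10); next start ≥ 10 → (15,17).
Selected 5 observations.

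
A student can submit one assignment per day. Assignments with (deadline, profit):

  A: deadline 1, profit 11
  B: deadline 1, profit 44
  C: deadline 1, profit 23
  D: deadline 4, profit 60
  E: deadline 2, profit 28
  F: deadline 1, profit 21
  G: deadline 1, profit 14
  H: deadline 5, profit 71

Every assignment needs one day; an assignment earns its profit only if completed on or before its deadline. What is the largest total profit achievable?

Take jobs in profit order; each goes to the latest open slot no later than its deadline.
Profit order: H=71 D=60 B=44 E=28 C=23 F=21 G=14 A=11
Assign: H→slot 5, D→slot 4, B→slot 1, E→slot 2, C skipped, F skipped, G skipped, A skipped.
Slots: [1:B] [2:E] [4:D] [5:H]
Profit = 44 + 28 + 60 + 71 = 203

203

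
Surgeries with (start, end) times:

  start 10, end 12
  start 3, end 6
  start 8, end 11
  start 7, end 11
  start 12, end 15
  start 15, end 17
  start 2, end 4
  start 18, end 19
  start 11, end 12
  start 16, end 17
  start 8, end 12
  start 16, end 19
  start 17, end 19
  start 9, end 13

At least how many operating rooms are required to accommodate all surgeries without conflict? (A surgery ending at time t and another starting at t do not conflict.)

5

Count concurrent intervals with a sweep; the peak is the room count.
Events (time:±→running): 2:+→1 3:+→2 4:-→1 6:-→0 7:+→1 8:+→2 8:+→3 9:+→4 10:+→5 … peak 5.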